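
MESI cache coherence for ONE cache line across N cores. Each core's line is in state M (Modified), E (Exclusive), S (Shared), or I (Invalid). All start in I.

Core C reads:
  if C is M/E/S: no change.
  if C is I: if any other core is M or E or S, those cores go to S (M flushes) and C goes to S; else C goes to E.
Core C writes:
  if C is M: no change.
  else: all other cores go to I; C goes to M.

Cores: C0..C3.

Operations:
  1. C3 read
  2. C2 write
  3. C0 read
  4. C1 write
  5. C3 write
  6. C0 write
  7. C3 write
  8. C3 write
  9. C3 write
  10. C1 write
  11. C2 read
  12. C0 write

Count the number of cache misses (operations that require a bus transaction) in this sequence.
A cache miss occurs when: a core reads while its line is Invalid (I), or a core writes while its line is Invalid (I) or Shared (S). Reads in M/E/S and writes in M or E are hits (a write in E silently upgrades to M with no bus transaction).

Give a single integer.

Answer: 10

Derivation:
Op 1: C3 read [C3 read from I: no other sharers -> C3=E (exclusive)] -> [I,I,I,E] [MISS #1: read from I]
Op 2: C2 write [C2 write: invalidate ['C3=E'] -> C2=M] -> [I,I,M,I] [MISS #2: write from I]
Op 3: C0 read [C0 read from I: others=['C2=M'] -> C0=S, others downsized to S] -> [S,I,S,I] [MISS #3: read from I]
Op 4: C1 write [C1 write: invalidate ['C0=S', 'C2=S'] -> C1=M] -> [I,M,I,I] [MISS #4: write from I]
Op 5: C3 write [C3 write: invalidate ['C1=M'] -> C3=M] -> [I,I,I,M] [MISS #5: write from I]
Op 6: C0 write [C0 write: invalidate ['C3=M'] -> C0=M] -> [M,I,I,I] [MISS #6: write from I]
Op 7: C3 write [C3 write: invalidate ['C0=M'] -> C3=M] -> [I,I,I,M] [MISS #7: write from I]
Op 8: C3 write [C3 write: already M (modified), no change] -> [I,I,I,M] [hit: write from M]
Op 9: C3 write [C3 write: already M (modified), no change] -> [I,I,I,M] [hit: write from M]
Op 10: C1 write [C1 write: invalidate ['C3=M'] -> C1=M] -> [I,M,I,I] [MISS #8: write from I]
Op 11: C2 read [C2 read from I: others=['C1=M'] -> C2=S, others downsized to S] -> [I,S,S,I] [MISS #9: read from I]
Op 12: C0 write [C0 write: invalidate ['C1=S', 'C2=S'] -> C0=M] -> [M,I,I,I] [MISS #10: write from I]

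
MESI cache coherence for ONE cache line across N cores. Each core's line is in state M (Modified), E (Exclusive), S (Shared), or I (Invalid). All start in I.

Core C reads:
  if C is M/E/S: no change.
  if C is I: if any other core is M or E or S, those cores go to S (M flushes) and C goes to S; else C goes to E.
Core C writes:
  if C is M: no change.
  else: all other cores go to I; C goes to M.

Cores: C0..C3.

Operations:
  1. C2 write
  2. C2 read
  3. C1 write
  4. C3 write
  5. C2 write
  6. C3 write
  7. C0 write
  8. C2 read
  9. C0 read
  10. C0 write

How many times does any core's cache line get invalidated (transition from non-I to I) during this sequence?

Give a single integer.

Answer: 6

Derivation:
Op 1: C2 write [C2 write: invalidate none -> C2=M] -> [I,I,M,I] (invalidations this op: 0; running total: 0)
Op 2: C2 read [C2 read: already in M, no change] -> [I,I,M,I] (invalidations this op: 0; running total: 0)
Op 3: C1 write [C1 write: invalidate ['C2=M'] -> C1=M] -> [I,M,I,I] (invalidations this op: 1; running total: 1)
Op 4: C3 write [C3 write: invalidate ['C1=M'] -> C3=M] -> [I,I,I,M] (invalidations this op: 1; running total: 2)
Op 5: C2 write [C2 write: invalidate ['C3=M'] -> C2=M] -> [I,I,M,I] (invalidations this op: 1; running total: 3)
Op 6: C3 write [C3 write: invalidate ['C2=M'] -> C3=M] -> [I,I,I,M] (invalidations this op: 1; running total: 4)
Op 7: C0 write [C0 write: invalidate ['C3=M'] -> C0=M] -> [M,I,I,I] (invalidations this op: 1; running total: 5)
Op 8: C2 read [C2 read from I: others=['C0=M'] -> C2=S, others downsized to S] -> [S,I,S,I] (invalidations this op: 0; running total: 5)
Op 9: C0 read [C0 read: already in S, no change] -> [S,I,S,I] (invalidations this op: 0; running total: 5)
Op 10: C0 write [C0 write: invalidate ['C2=S'] -> C0=M] -> [M,I,I,I] (invalidations this op: 1; running total: 6)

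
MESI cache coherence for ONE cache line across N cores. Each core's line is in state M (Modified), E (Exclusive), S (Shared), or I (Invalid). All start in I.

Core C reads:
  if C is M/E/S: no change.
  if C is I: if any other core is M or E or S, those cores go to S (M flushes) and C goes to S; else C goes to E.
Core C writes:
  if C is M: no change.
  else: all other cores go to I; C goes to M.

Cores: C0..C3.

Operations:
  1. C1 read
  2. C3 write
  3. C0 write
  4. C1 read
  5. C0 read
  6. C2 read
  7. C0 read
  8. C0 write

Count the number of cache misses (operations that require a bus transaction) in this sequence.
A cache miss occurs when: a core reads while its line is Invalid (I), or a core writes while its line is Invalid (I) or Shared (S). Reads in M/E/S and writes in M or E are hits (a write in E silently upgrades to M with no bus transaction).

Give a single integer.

Op 1: C1 read [C1 read from I: no other sharers -> C1=E (exclusive)] -> [I,E,I,I] [MISS #1: read from I]
Op 2: C3 write [C3 write: invalidate ['C1=E'] -> C3=M] -> [I,I,I,M] [MISS #2: write from I]
Op 3: C0 write [C0 write: invalidate ['C3=M'] -> C0=M] -> [M,I,I,I] [MISS #3: write from I]
Op 4: C1 read [C1 read from I: others=['C0=M'] -> C1=S, others downsized to S] -> [S,S,I,I] [MISS #4: read from I]
Op 5: C0 read [C0 read: already in S, no change] -> [S,S,I,I] [hit: read from S]
Op 6: C2 read [C2 read from I: others=['C0=S', 'C1=S'] -> C2=S, others downsized to S] -> [S,S,S,I] [MISS #5: read from I]
Op 7: C0 read [C0 read: already in S, no change] -> [S,S,S,I] [hit: read from S]
Op 8: C0 write [C0 write: invalidate ['C1=S', 'C2=S'] -> C0=M] -> [M,I,I,I] [MISS #6: write from S]

Answer: 6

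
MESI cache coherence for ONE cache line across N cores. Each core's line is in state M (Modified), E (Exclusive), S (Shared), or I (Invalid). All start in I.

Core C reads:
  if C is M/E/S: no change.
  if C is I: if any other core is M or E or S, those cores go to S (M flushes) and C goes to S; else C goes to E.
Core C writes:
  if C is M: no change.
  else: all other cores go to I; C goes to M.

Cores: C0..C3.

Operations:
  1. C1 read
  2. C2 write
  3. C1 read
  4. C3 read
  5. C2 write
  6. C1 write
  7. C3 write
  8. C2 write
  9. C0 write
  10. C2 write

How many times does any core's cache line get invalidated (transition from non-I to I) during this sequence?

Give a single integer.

Op 1: C1 read [C1 read from I: no other sharers -> C1=E (exclusive)] -> [I,E,I,I] (invalidations this op: 0; running total: 0)
Op 2: C2 write [C2 write: invalidate ['C1=E'] -> C2=M] -> [I,I,M,I] (invalidations this op: 1; running total: 1)
Op 3: C1 read [C1 read from I: others=['C2=M'] -> C1=S, others downsized to S] -> [I,S,S,I] (invalidations this op: 0; running total: 1)
Op 4: C3 read [C3 read from I: others=['C1=S', 'C2=S'] -> C3=S, others downsized to S] -> [I,S,S,S] (invalidations this op: 0; running total: 1)
Op 5: C2 write [C2 write: invalidate ['C1=S', 'C3=S'] -> C2=M] -> [I,I,M,I] (invalidations this op: 2; running total: 3)
Op 6: C1 write [C1 write: invalidate ['C2=M'] -> C1=M] -> [I,M,I,I] (invalidations this op: 1; running total: 4)
Op 7: C3 write [C3 write: invalidate ['C1=M'] -> C3=M] -> [I,I,I,M] (invalidations this op: 1; running total: 5)
Op 8: C2 write [C2 write: invalidate ['C3=M'] -> C2=M] -> [I,I,M,I] (invalidations this op: 1; running total: 6)
Op 9: C0 write [C0 write: invalidate ['C2=M'] -> C0=M] -> [M,I,I,I] (invalidations this op: 1; running total: 7)
Op 10: C2 write [C2 write: invalidate ['C0=M'] -> C2=M] -> [I,I,M,I] (invalidations this op: 1; running total: 8)

Answer: 8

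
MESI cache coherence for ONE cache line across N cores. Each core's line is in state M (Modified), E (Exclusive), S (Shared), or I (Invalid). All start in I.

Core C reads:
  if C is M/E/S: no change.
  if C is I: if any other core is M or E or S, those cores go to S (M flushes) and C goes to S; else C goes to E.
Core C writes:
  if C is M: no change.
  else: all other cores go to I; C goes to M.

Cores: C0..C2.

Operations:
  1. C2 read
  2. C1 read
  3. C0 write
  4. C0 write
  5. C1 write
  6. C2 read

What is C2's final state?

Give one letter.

Op 1: C2 read [C2 read from I: no other sharers -> C2=E (exclusive)] -> [I,I,E]
Op 2: C1 read [C1 read from I: others=['C2=E'] -> C1=S, others downsized to S] -> [I,S,S]
Op 3: C0 write [C0 write: invalidate ['C1=S', 'C2=S'] -> C0=M] -> [M,I,I]
Op 4: C0 write [C0 write: already M (modified), no change] -> [M,I,I]
Op 5: C1 write [C1 write: invalidate ['C0=M'] -> C1=M] -> [I,M,I]
Op 6: C2 read [C2 read from I: others=['C1=M'] -> C2=S, others downsized to S] -> [I,S,S]

Answer: S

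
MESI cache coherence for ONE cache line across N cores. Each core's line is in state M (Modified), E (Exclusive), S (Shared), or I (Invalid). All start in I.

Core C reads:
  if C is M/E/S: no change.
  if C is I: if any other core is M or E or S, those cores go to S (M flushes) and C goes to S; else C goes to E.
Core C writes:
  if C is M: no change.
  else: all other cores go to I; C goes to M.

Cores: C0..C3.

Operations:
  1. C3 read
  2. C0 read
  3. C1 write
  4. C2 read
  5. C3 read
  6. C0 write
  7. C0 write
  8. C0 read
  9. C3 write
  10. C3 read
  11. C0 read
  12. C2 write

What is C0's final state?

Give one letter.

Op 1: C3 read [C3 read from I: no other sharers -> C3=E (exclusive)] -> [I,I,I,E]
Op 2: C0 read [C0 read from I: others=['C3=E'] -> C0=S, others downsized to S] -> [S,I,I,S]
Op 3: C1 write [C1 write: invalidate ['C0=S', 'C3=S'] -> C1=M] -> [I,M,I,I]
Op 4: C2 read [C2 read from I: others=['C1=M'] -> C2=S, others downsized to S] -> [I,S,S,I]
Op 5: C3 read [C3 read from I: others=['C1=S', 'C2=S'] -> C3=S, others downsized to S] -> [I,S,S,S]
Op 6: C0 write [C0 write: invalidate ['C1=S', 'C2=S', 'C3=S'] -> C0=M] -> [M,I,I,I]
Op 7: C0 write [C0 write: already M (modified), no change] -> [M,I,I,I]
Op 8: C0 read [C0 read: already in M, no change] -> [M,I,I,I]
Op 9: C3 write [C3 write: invalidate ['C0=M'] -> C3=M] -> [I,I,I,M]
Op 10: C3 read [C3 read: already in M, no change] -> [I,I,I,M]
Op 11: C0 read [C0 read from I: others=['C3=M'] -> C0=S, others downsized to S] -> [S,I,I,S]
Op 12: C2 write [C2 write: invalidate ['C0=S', 'C3=S'] -> C2=M] -> [I,I,M,I]

Answer: I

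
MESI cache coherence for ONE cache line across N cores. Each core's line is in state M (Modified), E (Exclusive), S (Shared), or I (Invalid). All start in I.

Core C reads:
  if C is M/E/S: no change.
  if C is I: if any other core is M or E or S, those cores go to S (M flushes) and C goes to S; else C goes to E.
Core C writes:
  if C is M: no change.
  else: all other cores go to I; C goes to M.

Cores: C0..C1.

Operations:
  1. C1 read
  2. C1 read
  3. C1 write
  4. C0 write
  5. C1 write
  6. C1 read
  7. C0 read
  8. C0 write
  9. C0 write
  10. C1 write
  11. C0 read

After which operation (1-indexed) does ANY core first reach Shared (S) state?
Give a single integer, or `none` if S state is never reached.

Op 1: C1 read [C1 read from I: no other sharers -> C1=E (exclusive)] -> [I,E]
Op 2: C1 read [C1 read: already in E, no change] -> [I,E]
Op 3: C1 write [C1 write: invalidate none -> C1=M] -> [I,M]
Op 4: C0 write [C0 write: invalidate ['C1=M'] -> C0=M] -> [M,I]
Op 5: C1 write [C1 write: invalidate ['C0=M'] -> C1=M] -> [I,M]
Op 6: C1 read [C1 read: already in M, no change] -> [I,M]
Op 7: C0 read [C0 read from I: others=['C1=M'] -> C0=S, others downsized to S] -> [S,S]
  -> First S state at op 7; remaining ops need not be traced.

Answer: 7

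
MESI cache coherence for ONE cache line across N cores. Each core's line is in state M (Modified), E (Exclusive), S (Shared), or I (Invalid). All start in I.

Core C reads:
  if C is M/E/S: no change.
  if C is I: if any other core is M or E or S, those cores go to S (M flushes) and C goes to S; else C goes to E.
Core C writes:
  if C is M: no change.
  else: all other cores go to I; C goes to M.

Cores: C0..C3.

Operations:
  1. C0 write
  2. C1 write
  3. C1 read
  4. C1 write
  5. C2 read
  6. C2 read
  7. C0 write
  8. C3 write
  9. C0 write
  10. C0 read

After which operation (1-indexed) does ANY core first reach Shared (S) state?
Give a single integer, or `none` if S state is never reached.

Op 1: C0 write [C0 write: invalidate none -> C0=M] -> [M,I,I,I]
Op 2: C1 write [C1 write: invalidate ['C0=M'] -> C1=M] -> [I,M,I,I]
Op 3: C1 read [C1 read: already in M, no change] -> [I,M,I,I]
Op 4: C1 write [C1 write: already M (modified), no change] -> [I,M,I,I]
Op 5: C2 read [C2 read from I: others=['C1=M'] -> C2=S, others downsized to S] -> [I,S,S,I]
  -> First S state at op 5; remaining ops need not be traced.

Answer: 5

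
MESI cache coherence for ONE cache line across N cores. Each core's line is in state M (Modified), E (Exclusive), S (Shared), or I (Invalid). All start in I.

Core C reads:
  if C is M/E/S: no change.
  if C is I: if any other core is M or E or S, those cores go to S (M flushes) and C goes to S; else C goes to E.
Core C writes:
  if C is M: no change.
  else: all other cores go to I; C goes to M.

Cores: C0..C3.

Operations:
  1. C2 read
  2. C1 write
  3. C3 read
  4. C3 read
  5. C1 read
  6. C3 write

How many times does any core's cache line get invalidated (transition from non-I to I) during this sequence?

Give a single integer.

Op 1: C2 read [C2 read from I: no other sharers -> C2=E (exclusive)] -> [I,I,E,I] (invalidations this op: 0; running total: 0)
Op 2: C1 write [C1 write: invalidate ['C2=E'] -> C1=M] -> [I,M,I,I] (invalidations this op: 1; running total: 1)
Op 3: C3 read [C3 read from I: others=['C1=M'] -> C3=S, others downsized to S] -> [I,S,I,S] (invalidations this op: 0; running total: 1)
Op 4: C3 read [C3 read: already in S, no change] -> [I,S,I,S] (invalidations this op: 0; running total: 1)
Op 5: C1 read [C1 read: already in S, no change] -> [I,S,I,S] (invalidations this op: 0; running total: 1)
Op 6: C3 write [C3 write: invalidate ['C1=S'] -> C3=M] -> [I,I,I,M] (invalidations this op: 1; running total: 2)

Answer: 2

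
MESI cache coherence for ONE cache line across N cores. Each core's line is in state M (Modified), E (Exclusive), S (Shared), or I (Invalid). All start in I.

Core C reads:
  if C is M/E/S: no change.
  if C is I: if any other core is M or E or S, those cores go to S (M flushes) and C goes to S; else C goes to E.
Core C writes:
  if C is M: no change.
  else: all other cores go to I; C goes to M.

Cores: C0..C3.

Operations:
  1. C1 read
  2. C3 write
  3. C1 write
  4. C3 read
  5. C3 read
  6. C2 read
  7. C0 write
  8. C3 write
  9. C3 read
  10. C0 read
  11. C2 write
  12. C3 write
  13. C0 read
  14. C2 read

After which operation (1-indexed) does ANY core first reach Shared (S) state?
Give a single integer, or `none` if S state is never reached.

Answer: 4

Derivation:
Op 1: C1 read [C1 read from I: no other sharers -> C1=E (exclusive)] -> [I,E,I,I]
Op 2: C3 write [C3 write: invalidate ['C1=E'] -> C3=M] -> [I,I,I,M]
Op 3: C1 write [C1 write: invalidate ['C3=M'] -> C1=M] -> [I,M,I,I]
Op 4: C3 read [C3 read from I: others=['C1=M'] -> C3=S, others downsized to S] -> [I,S,I,S]
  -> First S state at op 4; remaining ops need not be traced.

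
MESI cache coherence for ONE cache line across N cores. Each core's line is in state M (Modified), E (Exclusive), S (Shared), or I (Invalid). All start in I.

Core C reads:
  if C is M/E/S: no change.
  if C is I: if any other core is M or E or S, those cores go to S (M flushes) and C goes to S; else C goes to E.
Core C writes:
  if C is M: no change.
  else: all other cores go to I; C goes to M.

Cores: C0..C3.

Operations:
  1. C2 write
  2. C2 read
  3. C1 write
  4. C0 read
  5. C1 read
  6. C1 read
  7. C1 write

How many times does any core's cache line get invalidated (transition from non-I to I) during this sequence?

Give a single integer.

Answer: 2

Derivation:
Op 1: C2 write [C2 write: invalidate none -> C2=M] -> [I,I,M,I] (invalidations this op: 0; running total: 0)
Op 2: C2 read [C2 read: already in M, no change] -> [I,I,M,I] (invalidations this op: 0; running total: 0)
Op 3: C1 write [C1 write: invalidate ['C2=M'] -> C1=M] -> [I,M,I,I] (invalidations this op: 1; running total: 1)
Op 4: C0 read [C0 read from I: others=['C1=M'] -> C0=S, others downsized to S] -> [S,S,I,I] (invalidations this op: 0; running total: 1)
Op 5: C1 read [C1 read: already in S, no change] -> [S,S,I,I] (invalidations this op: 0; running total: 1)
Op 6: C1 read [C1 read: already in S, no change] -> [S,S,I,I] (invalidations this op: 0; running total: 1)
Op 7: C1 write [C1 write: invalidate ['C0=S'] -> C1=M] -> [I,M,I,I] (invalidations this op: 1; running total: 2)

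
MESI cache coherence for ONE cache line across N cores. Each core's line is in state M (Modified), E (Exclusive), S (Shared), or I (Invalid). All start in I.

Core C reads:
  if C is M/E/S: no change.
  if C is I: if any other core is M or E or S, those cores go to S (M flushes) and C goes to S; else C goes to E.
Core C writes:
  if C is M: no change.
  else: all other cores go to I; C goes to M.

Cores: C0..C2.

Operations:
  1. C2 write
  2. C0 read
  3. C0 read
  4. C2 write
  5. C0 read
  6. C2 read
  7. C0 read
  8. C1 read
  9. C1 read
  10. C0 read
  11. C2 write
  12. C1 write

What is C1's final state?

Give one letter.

Answer: M

Derivation:
Op 1: C2 write [C2 write: invalidate none -> C2=M] -> [I,I,M]
Op 2: C0 read [C0 read from I: others=['C2=M'] -> C0=S, others downsized to S] -> [S,I,S]
Op 3: C0 read [C0 read: already in S, no change] -> [S,I,S]
Op 4: C2 write [C2 write: invalidate ['C0=S'] -> C2=M] -> [I,I,M]
Op 5: C0 read [C0 read from I: others=['C2=M'] -> C0=S, others downsized to S] -> [S,I,S]
Op 6: C2 read [C2 read: already in S, no change] -> [S,I,S]
Op 7: C0 read [C0 read: already in S, no change] -> [S,I,S]
Op 8: C1 read [C1 read from I: others=['C0=S', 'C2=S'] -> C1=S, others downsized to S] -> [S,S,S]
Op 9: C1 read [C1 read: already in S, no change] -> [S,S,S]
Op 10: C0 read [C0 read: already in S, no change] -> [S,S,S]
Op 11: C2 write [C2 write: invalidate ['C0=S', 'C1=S'] -> C2=M] -> [I,I,M]
Op 12: C1 write [C1 write: invalidate ['C2=M'] -> C1=M] -> [I,M,I]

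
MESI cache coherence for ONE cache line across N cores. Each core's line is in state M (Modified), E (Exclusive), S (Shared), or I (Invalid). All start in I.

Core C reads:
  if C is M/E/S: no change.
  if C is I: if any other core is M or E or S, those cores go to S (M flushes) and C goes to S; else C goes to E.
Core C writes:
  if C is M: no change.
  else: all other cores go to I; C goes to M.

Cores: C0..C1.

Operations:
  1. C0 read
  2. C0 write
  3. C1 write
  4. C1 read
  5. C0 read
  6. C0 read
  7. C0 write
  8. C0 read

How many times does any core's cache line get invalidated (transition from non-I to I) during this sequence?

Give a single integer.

Answer: 2

Derivation:
Op 1: C0 read [C0 read from I: no other sharers -> C0=E (exclusive)] -> [E,I] (invalidations this op: 0; running total: 0)
Op 2: C0 write [C0 write: invalidate none -> C0=M] -> [M,I] (invalidations this op: 0; running total: 0)
Op 3: C1 write [C1 write: invalidate ['C0=M'] -> C1=M] -> [I,M] (invalidations this op: 1; running total: 1)
Op 4: C1 read [C1 read: already in M, no change] -> [I,M] (invalidations this op: 0; running total: 1)
Op 5: C0 read [C0 read from I: others=['C1=M'] -> C0=S, others downsized to S] -> [S,S] (invalidations this op: 0; running total: 1)
Op 6: C0 read [C0 read: already in S, no change] -> [S,S] (invalidations this op: 0; running total: 1)
Op 7: C0 write [C0 write: invalidate ['C1=S'] -> C0=M] -> [M,I] (invalidations this op: 1; running total: 2)
Op 8: C0 read [C0 read: already in M, no change] -> [M,I] (invalidations this op: 0; running total: 2)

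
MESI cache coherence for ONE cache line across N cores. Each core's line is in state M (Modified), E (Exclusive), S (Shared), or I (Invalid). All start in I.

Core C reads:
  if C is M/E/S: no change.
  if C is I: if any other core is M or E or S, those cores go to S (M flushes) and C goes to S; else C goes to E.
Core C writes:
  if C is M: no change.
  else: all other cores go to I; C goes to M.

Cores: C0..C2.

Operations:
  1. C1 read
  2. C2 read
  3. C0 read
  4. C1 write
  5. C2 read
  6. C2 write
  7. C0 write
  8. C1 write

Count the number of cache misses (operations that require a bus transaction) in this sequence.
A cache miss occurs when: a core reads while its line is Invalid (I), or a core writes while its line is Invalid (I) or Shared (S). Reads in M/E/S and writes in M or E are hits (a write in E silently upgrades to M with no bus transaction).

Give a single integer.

Answer: 8

Derivation:
Op 1: C1 read [C1 read from I: no other sharers -> C1=E (exclusive)] -> [I,E,I] [MISS #1: read from I]
Op 2: C2 read [C2 read from I: others=['C1=E'] -> C2=S, others downsized to S] -> [I,S,S] [MISS #2: read from I]
Op 3: C0 read [C0 read from I: others=['C1=S', 'C2=S'] -> C0=S, others downsized to S] -> [S,S,S] [MISS #3: read from I]
Op 4: C1 write [C1 write: invalidate ['C0=S', 'C2=S'] -> C1=M] -> [I,M,I] [MISS #4: write from S]
Op 5: C2 read [C2 read from I: others=['C1=M'] -> C2=S, others downsized to S] -> [I,S,S] [MISS #5: read from I]
Op 6: C2 write [C2 write: invalidate ['C1=S'] -> C2=M] -> [I,I,M] [MISS #6: write from S]
Op 7: C0 write [C0 write: invalidate ['C2=M'] -> C0=M] -> [M,I,I] [MISS #7: write from I]
Op 8: C1 write [C1 write: invalidate ['C0=M'] -> C1=M] -> [I,M,I] [MISS #8: write from I]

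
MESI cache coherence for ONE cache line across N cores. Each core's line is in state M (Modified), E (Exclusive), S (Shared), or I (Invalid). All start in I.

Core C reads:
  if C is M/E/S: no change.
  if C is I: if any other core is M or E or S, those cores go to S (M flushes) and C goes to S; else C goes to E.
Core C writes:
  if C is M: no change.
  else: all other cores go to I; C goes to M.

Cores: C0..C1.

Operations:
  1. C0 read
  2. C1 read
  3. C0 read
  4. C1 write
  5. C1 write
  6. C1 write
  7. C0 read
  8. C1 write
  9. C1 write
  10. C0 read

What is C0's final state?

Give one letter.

Op 1: C0 read [C0 read from I: no other sharers -> C0=E (exclusive)] -> [E,I]
Op 2: C1 read [C1 read from I: others=['C0=E'] -> C1=S, others downsized to S] -> [S,S]
Op 3: C0 read [C0 read: already in S, no change] -> [S,S]
Op 4: C1 write [C1 write: invalidate ['C0=S'] -> C1=M] -> [I,M]
Op 5: C1 write [C1 write: already M (modified), no change] -> [I,M]
Op 6: C1 write [C1 write: already M (modified), no change] -> [I,M]
Op 7: C0 read [C0 read from I: others=['C1=M'] -> C0=S, others downsized to S] -> [S,S]
Op 8: C1 write [C1 write: invalidate ['C0=S'] -> C1=M] -> [I,M]
Op 9: C1 write [C1 write: already M (modified), no change] -> [I,M]
Op 10: C0 read [C0 read from I: others=['C1=M'] -> C0=S, others downsized to S] -> [S,S]

Answer: S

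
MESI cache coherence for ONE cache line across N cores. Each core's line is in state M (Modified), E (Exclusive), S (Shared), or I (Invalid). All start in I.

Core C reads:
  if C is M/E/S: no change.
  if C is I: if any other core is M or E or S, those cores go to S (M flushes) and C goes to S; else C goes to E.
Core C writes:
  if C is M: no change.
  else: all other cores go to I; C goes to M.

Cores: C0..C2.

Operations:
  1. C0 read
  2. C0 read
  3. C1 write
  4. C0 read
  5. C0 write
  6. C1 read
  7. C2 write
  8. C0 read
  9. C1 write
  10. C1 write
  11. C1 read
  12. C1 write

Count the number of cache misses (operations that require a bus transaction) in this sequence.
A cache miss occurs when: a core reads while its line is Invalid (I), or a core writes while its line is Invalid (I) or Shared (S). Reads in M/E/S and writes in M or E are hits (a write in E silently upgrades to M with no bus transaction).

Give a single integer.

Op 1: C0 read [C0 read from I: no other sharers -> C0=E (exclusive)] -> [E,I,I] [MISS #1: read from I]
Op 2: C0 read [C0 read: already in E, no change] -> [E,I,I] [hit: read from E]
Op 3: C1 write [C1 write: invalidate ['C0=E'] -> C1=M] -> [I,M,I] [MISS #2: write from I]
Op 4: C0 read [C0 read from I: others=['C1=M'] -> C0=S, others downsized to S] -> [S,S,I] [MISS #3: read from I]
Op 5: C0 write [C0 write: invalidate ['C1=S'] -> C0=M] -> [M,I,I] [MISS #4: write from S]
Op 6: C1 read [C1 read from I: others=['C0=M'] -> C1=S, others downsized to S] -> [S,S,I] [MISS #5: read from I]
Op 7: C2 write [C2 write: invalidate ['C0=S', 'C1=S'] -> C2=M] -> [I,I,M] [MISS #6: write from I]
Op 8: C0 read [C0 read from I: others=['C2=M'] -> C0=S, others downsized to S] -> [S,I,S] [MISS #7: read from I]
Op 9: C1 write [C1 write: invalidate ['C0=S', 'C2=S'] -> C1=M] -> [I,M,I] [MISS #8: write from I]
Op 10: C1 write [C1 write: already M (modified), no change] -> [I,M,I] [hit: write from M]
Op 11: C1 read [C1 read: already in M, no change] -> [I,M,I] [hit: read from M]
Op 12: C1 write [C1 write: already M (modified), no change] -> [I,M,I] [hit: write from M]

Answer: 8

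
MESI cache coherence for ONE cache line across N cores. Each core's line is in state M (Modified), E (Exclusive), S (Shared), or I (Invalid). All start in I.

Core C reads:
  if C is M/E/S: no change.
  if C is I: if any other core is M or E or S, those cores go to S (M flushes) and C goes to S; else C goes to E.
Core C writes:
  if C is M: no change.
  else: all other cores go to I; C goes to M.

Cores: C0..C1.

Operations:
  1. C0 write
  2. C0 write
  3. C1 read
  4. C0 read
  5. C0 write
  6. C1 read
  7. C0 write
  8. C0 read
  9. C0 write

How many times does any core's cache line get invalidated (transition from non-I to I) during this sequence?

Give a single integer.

Answer: 2

Derivation:
Op 1: C0 write [C0 write: invalidate none -> C0=M] -> [M,I] (invalidations this op: 0; running total: 0)
Op 2: C0 write [C0 write: already M (modified), no change] -> [M,I] (invalidations this op: 0; running total: 0)
Op 3: C1 read [C1 read from I: others=['C0=M'] -> C1=S, others downsized to S] -> [S,S] (invalidations this op: 0; running total: 0)
Op 4: C0 read [C0 read: already in S, no change] -> [S,S] (invalidations this op: 0; running total: 0)
Op 5: C0 write [C0 write: invalidate ['C1=S'] -> C0=M] -> [M,I] (invalidations this op: 1; running total: 1)
Op 6: C1 read [C1 read from I: others=['C0=M'] -> C1=S, others downsized to S] -> [S,S] (invalidations this op: 0; running total: 1)
Op 7: C0 write [C0 write: invalidate ['C1=S'] -> C0=M] -> [M,I] (invalidations this op: 1; running total: 2)
Op 8: C0 read [C0 read: already in M, no change] -> [M,I] (invalidations this op: 0; running total: 2)
Op 9: C0 write [C0 write: already M (modified), no change] -> [M,I] (invalidations this op: 0; running total: 2)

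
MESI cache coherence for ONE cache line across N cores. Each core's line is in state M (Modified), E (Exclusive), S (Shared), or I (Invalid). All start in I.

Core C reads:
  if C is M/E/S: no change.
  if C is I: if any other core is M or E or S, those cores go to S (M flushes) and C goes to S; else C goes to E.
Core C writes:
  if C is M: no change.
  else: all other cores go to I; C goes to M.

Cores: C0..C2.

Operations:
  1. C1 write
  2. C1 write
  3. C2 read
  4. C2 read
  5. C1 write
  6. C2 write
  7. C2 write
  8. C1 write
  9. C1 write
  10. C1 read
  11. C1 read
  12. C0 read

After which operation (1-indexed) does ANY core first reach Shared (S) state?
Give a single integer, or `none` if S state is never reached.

Answer: 3

Derivation:
Op 1: C1 write [C1 write: invalidate none -> C1=M] -> [I,M,I]
Op 2: C1 write [C1 write: already M (modified), no change] -> [I,M,I]
Op 3: C2 read [C2 read from I: others=['C1=M'] -> C2=S, others downsized to S] -> [I,S,S]
  -> First S state at op 3; remaining ops need not be traced.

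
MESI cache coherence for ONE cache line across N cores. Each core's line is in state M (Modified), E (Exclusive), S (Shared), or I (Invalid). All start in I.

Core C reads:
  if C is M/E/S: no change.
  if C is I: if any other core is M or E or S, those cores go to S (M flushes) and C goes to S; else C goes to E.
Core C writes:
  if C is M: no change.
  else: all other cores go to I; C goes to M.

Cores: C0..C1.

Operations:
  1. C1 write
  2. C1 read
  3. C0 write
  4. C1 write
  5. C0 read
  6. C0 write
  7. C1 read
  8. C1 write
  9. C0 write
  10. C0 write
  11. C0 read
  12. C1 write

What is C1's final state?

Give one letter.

Op 1: C1 write [C1 write: invalidate none -> C1=M] -> [I,M]
Op 2: C1 read [C1 read: already in M, no change] -> [I,M]
Op 3: C0 write [C0 write: invalidate ['C1=M'] -> C0=M] -> [M,I]
Op 4: C1 write [C1 write: invalidate ['C0=M'] -> C1=M] -> [I,M]
Op 5: C0 read [C0 read from I: others=['C1=M'] -> C0=S, others downsized to S] -> [S,S]
Op 6: C0 write [C0 write: invalidate ['C1=S'] -> C0=M] -> [M,I]
Op 7: C1 read [C1 read from I: others=['C0=M'] -> C1=S, others downsized to S] -> [S,S]
Op 8: C1 write [C1 write: invalidate ['C0=S'] -> C1=M] -> [I,M]
Op 9: C0 write [C0 write: invalidate ['C1=M'] -> C0=M] -> [M,I]
Op 10: C0 write [C0 write: already M (modified), no change] -> [M,I]
Op 11: C0 read [C0 read: already in M, no change] -> [M,I]
Op 12: C1 write [C1 write: invalidate ['C0=M'] -> C1=M] -> [I,M]

Answer: M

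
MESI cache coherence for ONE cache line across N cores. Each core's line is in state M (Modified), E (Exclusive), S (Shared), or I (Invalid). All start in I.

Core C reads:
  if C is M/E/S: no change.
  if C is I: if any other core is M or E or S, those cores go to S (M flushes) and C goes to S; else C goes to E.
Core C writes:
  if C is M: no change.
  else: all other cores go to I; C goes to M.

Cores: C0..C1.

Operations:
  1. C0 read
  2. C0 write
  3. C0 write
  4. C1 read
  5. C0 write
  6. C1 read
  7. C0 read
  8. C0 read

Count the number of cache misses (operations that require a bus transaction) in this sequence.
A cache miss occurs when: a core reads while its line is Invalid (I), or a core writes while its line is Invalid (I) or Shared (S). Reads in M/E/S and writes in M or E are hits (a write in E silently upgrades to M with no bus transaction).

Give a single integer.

Op 1: C0 read [C0 read from I: no other sharers -> C0=E (exclusive)] -> [E,I] [MISS #1: read from I]
Op 2: C0 write [C0 write: invalidate none -> C0=M] -> [M,I] [hit: write from E is a silent E->M upgrade, no bus transaction]
Op 3: C0 write [C0 write: already M (modified), no change] -> [M,I] [hit: write from M]
Op 4: C1 read [C1 read from I: others=['C0=M'] -> C1=S, others downsized to S] -> [S,S] [MISS #2: read from I]
Op 5: C0 write [C0 write: invalidate ['C1=S'] -> C0=M] -> [M,I] [MISS #3: write from S]
Op 6: C1 read [C1 read from I: others=['C0=M'] -> C1=S, others downsized to S] -> [S,S] [MISS #4: read from I]
Op 7: C0 read [C0 read: already in S, no change] -> [S,S] [hit: read from S]
Op 8: C0 read [C0 read: already in S, no change] -> [S,S] [hit: read from S]

Answer: 4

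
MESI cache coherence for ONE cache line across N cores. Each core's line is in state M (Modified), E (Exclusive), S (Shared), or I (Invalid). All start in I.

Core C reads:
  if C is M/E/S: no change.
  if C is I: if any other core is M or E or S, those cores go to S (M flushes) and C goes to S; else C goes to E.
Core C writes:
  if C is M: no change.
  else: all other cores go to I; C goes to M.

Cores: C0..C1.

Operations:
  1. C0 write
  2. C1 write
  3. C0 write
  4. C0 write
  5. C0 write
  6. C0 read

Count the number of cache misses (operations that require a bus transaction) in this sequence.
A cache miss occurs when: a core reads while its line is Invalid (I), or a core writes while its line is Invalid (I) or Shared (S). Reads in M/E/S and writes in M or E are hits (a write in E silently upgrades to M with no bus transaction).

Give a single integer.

Op 1: C0 write [C0 write: invalidate none -> C0=M] -> [M,I] [MISS #1: write from I]
Op 2: C1 write [C1 write: invalidate ['C0=M'] -> C1=M] -> [I,M] [MISS #2: write from I]
Op 3: C0 write [C0 write: invalidate ['C1=M'] -> C0=M] -> [M,I] [MISS #3: write from I]
Op 4: C0 write [C0 write: already M (modified), no change] -> [M,I] [hit: write from M]
Op 5: C0 write [C0 write: already M (modified), no change] -> [M,I] [hit: write from M]
Op 6: C0 read [C0 read: already in M, no change] -> [M,I] [hit: read from M]

Answer: 3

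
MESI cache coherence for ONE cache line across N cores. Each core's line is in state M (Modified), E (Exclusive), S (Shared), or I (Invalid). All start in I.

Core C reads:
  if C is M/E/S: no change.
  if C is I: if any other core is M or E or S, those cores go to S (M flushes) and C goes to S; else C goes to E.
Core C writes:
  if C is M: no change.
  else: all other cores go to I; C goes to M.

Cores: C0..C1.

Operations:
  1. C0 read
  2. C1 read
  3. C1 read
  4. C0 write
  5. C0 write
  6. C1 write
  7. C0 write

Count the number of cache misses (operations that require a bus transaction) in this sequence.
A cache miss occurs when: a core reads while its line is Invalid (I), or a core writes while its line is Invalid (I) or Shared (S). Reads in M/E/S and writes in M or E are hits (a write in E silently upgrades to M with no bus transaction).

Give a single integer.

Answer: 5

Derivation:
Op 1: C0 read [C0 read from I: no other sharers -> C0=E (exclusive)] -> [E,I] [MISS #1: read from I]
Op 2: C1 read [C1 read from I: others=['C0=E'] -> C1=S, others downsized to S] -> [S,S] [MISS #2: read from I]
Op 3: C1 read [C1 read: already in S, no change] -> [S,S] [hit: read from S]
Op 4: C0 write [C0 write: invalidate ['C1=S'] -> C0=M] -> [M,I] [MISS #3: write from S]
Op 5: C0 write [C0 write: already M (modified), no change] -> [M,I] [hit: write from M]
Op 6: C1 write [C1 write: invalidate ['C0=M'] -> C1=M] -> [I,M] [MISS #4: write from I]
Op 7: C0 write [C0 write: invalidate ['C1=M'] -> C0=M] -> [M,I] [MISS #5: write from I]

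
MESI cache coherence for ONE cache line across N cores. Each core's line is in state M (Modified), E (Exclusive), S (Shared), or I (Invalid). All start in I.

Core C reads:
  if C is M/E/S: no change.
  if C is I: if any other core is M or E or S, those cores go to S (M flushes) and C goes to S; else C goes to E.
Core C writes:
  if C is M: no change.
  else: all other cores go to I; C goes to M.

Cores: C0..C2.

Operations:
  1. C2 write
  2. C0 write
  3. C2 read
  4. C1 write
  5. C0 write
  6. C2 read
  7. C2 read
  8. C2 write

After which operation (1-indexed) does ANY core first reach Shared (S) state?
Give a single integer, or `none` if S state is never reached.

Answer: 3

Derivation:
Op 1: C2 write [C2 write: invalidate none -> C2=M] -> [I,I,M]
Op 2: C0 write [C0 write: invalidate ['C2=M'] -> C0=M] -> [M,I,I]
Op 3: C2 read [C2 read from I: others=['C0=M'] -> C2=S, others downsized to S] -> [S,I,S]
  -> First S state at op 3; remaining ops need not be traced.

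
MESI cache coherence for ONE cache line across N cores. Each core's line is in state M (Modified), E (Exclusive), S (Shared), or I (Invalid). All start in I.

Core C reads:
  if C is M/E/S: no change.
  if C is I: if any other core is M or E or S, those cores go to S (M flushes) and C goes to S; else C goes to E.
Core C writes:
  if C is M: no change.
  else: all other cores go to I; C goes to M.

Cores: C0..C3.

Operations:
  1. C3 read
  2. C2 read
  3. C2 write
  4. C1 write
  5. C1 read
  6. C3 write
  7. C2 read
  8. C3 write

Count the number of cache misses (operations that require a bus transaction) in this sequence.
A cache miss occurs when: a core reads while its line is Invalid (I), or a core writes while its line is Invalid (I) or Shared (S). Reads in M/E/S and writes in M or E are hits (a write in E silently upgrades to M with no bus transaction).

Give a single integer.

Op 1: C3 read [C3 read from I: no other sharers -> C3=E (exclusive)] -> [I,I,I,E] [MISS #1: read from I]
Op 2: C2 read [C2 read from I: others=['C3=E'] -> C2=S, others downsized to S] -> [I,I,S,S] [MISS #2: read from I]
Op 3: C2 write [C2 write: invalidate ['C3=S'] -> C2=M] -> [I,I,M,I] [MISS #3: write from S]
Op 4: C1 write [C1 write: invalidate ['C2=M'] -> C1=M] -> [I,M,I,I] [MISS #4: write from I]
Op 5: C1 read [C1 read: already in M, no change] -> [I,M,I,I] [hit: read from M]
Op 6: C3 write [C3 write: invalidate ['C1=M'] -> C3=M] -> [I,I,I,M] [MISS #5: write from I]
Op 7: C2 read [C2 read from I: others=['C3=M'] -> C2=S, others downsized to S] -> [I,I,S,S] [MISS #6: read from I]
Op 8: C3 write [C3 write: invalidate ['C2=S'] -> C3=M] -> [I,I,I,M] [MISS #7: write from S]

Answer: 7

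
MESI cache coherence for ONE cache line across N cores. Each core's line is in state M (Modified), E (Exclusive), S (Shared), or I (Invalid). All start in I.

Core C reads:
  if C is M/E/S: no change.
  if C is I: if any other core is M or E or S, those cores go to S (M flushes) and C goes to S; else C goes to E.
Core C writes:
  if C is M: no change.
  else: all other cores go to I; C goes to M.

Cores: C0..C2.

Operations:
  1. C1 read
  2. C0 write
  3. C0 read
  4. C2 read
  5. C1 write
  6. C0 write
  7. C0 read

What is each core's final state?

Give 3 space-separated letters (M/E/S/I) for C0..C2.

Op 1: C1 read [C1 read from I: no other sharers -> C1=E (exclusive)] -> [I,E,I]
Op 2: C0 write [C0 write: invalidate ['C1=E'] -> C0=M] -> [M,I,I]
Op 3: C0 read [C0 read: already in M, no change] -> [M,I,I]
Op 4: C2 read [C2 read from I: others=['C0=M'] -> C2=S, others downsized to S] -> [S,I,S]
Op 5: C1 write [C1 write: invalidate ['C0=S', 'C2=S'] -> C1=M] -> [I,M,I]
Op 6: C0 write [C0 write: invalidate ['C1=M'] -> C0=M] -> [M,I,I]
Op 7: C0 read [C0 read: already in M, no change] -> [M,I,I]

Answer: M I I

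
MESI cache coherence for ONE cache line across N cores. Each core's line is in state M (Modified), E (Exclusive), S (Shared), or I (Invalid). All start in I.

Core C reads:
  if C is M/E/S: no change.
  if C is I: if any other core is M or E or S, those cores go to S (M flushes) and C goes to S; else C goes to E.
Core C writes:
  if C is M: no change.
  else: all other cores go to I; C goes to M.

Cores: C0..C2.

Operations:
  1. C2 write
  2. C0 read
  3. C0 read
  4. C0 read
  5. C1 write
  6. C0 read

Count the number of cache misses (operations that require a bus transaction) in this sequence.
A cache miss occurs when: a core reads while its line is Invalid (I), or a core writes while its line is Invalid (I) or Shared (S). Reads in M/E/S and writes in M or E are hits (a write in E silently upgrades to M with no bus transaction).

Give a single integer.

Op 1: C2 write [C2 write: invalidate none -> C2=M] -> [I,I,M] [MISS #1: write from I]
Op 2: C0 read [C0 read from I: others=['C2=M'] -> C0=S, others downsized to S] -> [S,I,S] [MISS #2: read from I]
Op 3: C0 read [C0 read: already in S, no change] -> [S,I,S] [hit: read from S]
Op 4: C0 read [C0 read: already in S, no change] -> [S,I,S] [hit: read from S]
Op 5: C1 write [C1 write: invalidate ['C0=S', 'C2=S'] -> C1=M] -> [I,M,I] [MISS #3: write from I]
Op 6: C0 read [C0 read from I: others=['C1=M'] -> C0=S, others downsized to S] -> [S,S,I] [MISS #4: read from I]

Answer: 4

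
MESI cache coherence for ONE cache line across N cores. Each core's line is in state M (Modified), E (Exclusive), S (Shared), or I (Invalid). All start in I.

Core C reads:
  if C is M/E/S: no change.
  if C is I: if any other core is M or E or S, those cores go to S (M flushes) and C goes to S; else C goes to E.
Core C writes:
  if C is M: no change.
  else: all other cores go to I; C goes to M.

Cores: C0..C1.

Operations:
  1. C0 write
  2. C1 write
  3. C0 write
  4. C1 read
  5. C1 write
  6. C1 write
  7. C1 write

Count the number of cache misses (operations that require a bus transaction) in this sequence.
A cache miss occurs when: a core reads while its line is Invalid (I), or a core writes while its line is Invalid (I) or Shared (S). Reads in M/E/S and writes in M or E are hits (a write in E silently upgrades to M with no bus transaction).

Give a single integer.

Answer: 5

Derivation:
Op 1: C0 write [C0 write: invalidate none -> C0=M] -> [M,I] [MISS #1: write from I]
Op 2: C1 write [C1 write: invalidate ['C0=M'] -> C1=M] -> [I,M] [MISS #2: write from I]
Op 3: C0 write [C0 write: invalidate ['C1=M'] -> C0=M] -> [M,I] [MISS #3: write from I]
Op 4: C1 read [C1 read from I: others=['C0=M'] -> C1=S, others downsized to S] -> [S,S] [MISS #4: read from I]
Op 5: C1 write [C1 write: invalidate ['C0=S'] -> C1=M] -> [I,M] [MISS #5: write from S]
Op 6: C1 write [C1 write: already M (modified), no change] -> [I,M] [hit: write from M]
Op 7: C1 write [C1 write: already M (modified), no change] -> [I,M] [hit: write from M]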